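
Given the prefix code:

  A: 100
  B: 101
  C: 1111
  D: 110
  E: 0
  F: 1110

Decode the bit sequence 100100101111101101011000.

Read left to right; each codeword is recognised as soon as it completes (prefix code):
  100→A | 100→A | 101→B | 1111→C | 0→E | 110→D | 101→B | 100→A | 0→E
Decoded message: AABCEDBAE

AABCEDBAE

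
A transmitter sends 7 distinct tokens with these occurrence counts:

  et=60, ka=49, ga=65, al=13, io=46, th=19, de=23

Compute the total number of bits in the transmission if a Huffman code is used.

732

Merge the two smallest weights repeatedly:
al(13) + th(19) → 32
de(23) + 32 → 55
io(46) + ka(49) → 95
55 + et(60) → 115
ga(65) + 95 → 160
115 + 160 → 275
Total encoded bits = sum of merged weights = 32 + 55 + 95 + 115 + 160 + 275 = 732.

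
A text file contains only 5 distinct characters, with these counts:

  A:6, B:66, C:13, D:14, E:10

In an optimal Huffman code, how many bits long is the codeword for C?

3

Build the tree from the bottom:
merge A(6) and E(10): 16
merge C(13) and D(14): 27
merge 16 and 27: 43
merge 43 and B(66): 109
The subtree containing C is merged 3 times, so code length = 3.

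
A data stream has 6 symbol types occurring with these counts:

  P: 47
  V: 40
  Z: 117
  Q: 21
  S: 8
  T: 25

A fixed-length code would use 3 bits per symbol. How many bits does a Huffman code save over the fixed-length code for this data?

205

Fixed-length: 3 bits × 258 symbols = 774 bits.
Huffman merges:
combine S(8), Q(21) → 29
combine T(25), 29 → 54
combine V(40), P(47) → 87
combine 54, 87 → 141
combine Z(117), 141 → 258
Huffman total = 29 + 54 + 87 + 141 + 258 = 569 bits.
Saving = 774 − 569 = 205 bits.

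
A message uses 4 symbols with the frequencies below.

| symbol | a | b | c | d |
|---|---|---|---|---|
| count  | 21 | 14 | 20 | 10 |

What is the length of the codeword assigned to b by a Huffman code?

Huffman merges, smallest pair first:
merge d(10) and b(14): 24
merge c(20) and a(21): 41
merge 24 and 41: 65
The subtree containing b is merged 2 times, so code length = 2.

2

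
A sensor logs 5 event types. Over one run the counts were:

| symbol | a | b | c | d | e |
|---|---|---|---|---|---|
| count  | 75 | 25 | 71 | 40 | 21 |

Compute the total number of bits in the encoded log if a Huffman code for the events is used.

Build the Huffman tree bottom-up:
e(21) + b(25) → 46
d(40) + 46 → 86
c(71) + a(75) → 146
86 + 146 → 232
Each symbol's bit-cost is frequency × depth; summing gives 510 bits (equivalently 46 + 86 + 146 + 232).

510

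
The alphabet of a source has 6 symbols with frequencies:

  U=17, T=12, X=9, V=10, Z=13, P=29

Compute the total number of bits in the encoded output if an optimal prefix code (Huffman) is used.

Merge the two smallest weights repeatedly:
X(9) + V(10) → 19
T(12) + Z(13) → 25
U(17) + 19 → 36
25 + P(29) → 54
36 + 54 → 90
The encoded length is the sum of every internal node's weight: 19 + 25 + 36 + 54 + 90 = 224 bits.

224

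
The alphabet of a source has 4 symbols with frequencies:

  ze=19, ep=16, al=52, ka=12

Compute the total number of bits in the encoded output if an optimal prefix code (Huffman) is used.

174

Merge the two smallest weights repeatedly:
combine ka(12), ep(16) → 28
combine ze(19), 28 → 47
combine 47, al(52) → 99
The encoded length is the sum of every internal node's weight: 28 + 47 + 99 = 174 bits.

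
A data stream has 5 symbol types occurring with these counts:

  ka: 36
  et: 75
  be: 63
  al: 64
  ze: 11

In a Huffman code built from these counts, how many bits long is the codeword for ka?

3

Build the tree from the bottom:
combine ze(11), ka(36) → 47
combine 47, be(63) → 110
combine al(64), et(75) → 139
combine 110, 139 → 249
ka's leaf is at depth 3, giving a 3-bit codeword.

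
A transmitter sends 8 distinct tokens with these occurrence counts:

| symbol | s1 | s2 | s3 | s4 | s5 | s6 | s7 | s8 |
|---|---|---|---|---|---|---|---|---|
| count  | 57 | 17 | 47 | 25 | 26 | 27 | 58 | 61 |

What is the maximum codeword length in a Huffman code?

4

Merge the two lowest-weight nodes at each step:
s2(17) + s4(25) → 42
s5(26) + s6(27) → 53
42 + s3(47) → 89
53 + s1(57) → 110
s7(58) + s8(61) → 119
89 + 110 → 199
119 + 199 → 318
The first pair merged (s2, s4) ends up deepest, at depth 4.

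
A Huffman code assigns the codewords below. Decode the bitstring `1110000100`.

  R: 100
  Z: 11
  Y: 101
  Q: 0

Read left to right; each codeword is recognised as soon as it completes (prefix code):
  11→Z | 100→R | 0→Q | 0→Q | 100→R
Decoded message: ZRQQR

ZRQQR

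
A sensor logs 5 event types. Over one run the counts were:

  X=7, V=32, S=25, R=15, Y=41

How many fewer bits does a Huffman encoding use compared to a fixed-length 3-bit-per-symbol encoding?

98

Fixed-length: 3 bits × 120 symbols = 360 bits.
Huffman merges:
X(7) + R(15) → 22
22 + S(25) → 47
V(32) + Y(41) → 73
47 + 73 → 120
Huffman total = 22 + 47 + 73 + 120 = 262 bits.
Saving = 360 − 262 = 98 bits.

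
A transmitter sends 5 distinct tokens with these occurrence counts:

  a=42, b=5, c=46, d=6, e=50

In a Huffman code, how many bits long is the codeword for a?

2

Build the tree from the bottom:
b(5) + d(6) → 11
11 + a(42) → 53
c(46) + e(50) → 96
53 + 96 → 149
a sits 2 levels below the root, so its codeword is 2 bits.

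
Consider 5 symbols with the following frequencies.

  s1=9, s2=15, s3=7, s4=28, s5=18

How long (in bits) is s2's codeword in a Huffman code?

2

Huffman merges, smallest pair first:
merge s3(7) and s1(9): 16
merge s2(15) and 16: 31
merge s5(18) and s4(28): 46
merge 31 and 46: 77
s2 sits 2 levels below the root, so its codeword is 2 bits.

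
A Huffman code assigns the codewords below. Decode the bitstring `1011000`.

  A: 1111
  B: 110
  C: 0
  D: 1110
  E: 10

Read left to right; each codeword is recognised as soon as it completes (prefix code):
  10→E | 110→B | 0→C | 0→C
Decoded message: EBCC

EBCC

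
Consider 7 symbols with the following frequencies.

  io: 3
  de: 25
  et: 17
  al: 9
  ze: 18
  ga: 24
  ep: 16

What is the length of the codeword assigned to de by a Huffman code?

2

Huffman merges, smallest pair first:
io(3) + al(9) → 12
12 + ep(16) → 28
et(17) + ze(18) → 35
ga(24) + de(25) → 49
28 + 35 → 63
49 + 63 → 112
The subtree containing de is merged 2 times, so code length = 2.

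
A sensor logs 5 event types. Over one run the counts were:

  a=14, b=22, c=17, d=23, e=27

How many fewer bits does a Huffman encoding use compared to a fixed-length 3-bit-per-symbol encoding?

72

Fixed-length: 3 bits × 103 symbols = 309 bits.
Huffman merges:
merge a(14) and c(17): 31
merge b(22) and d(23): 45
merge e(27) and 31: 58
merge 45 and 58: 103
Huffman total = 31 + 45 + 58 + 103 = 237 bits.
Saving = 309 − 237 = 72 bits.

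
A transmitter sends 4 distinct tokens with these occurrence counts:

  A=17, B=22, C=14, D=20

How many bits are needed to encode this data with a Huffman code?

Merge the two smallest weights repeatedly:
merge C(14) and A(17): 31
merge D(20) and B(22): 42
merge 31 and 42: 73
Each symbol's bit-cost is frequency × depth; summing gives 146 bits (equivalently 31 + 42 + 73).

146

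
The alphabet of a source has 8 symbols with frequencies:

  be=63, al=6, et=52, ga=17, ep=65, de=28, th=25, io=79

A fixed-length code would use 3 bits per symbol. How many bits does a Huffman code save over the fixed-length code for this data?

Fixed-length: 3 bits × 335 symbols = 1005 bits.
Huffman merges:
al(6) + ga(17) → 23
23 + th(25) → 48
de(28) + 48 → 76
et(52) + be(63) → 115
ep(65) + 76 → 141
io(79) + 115 → 194
141 + 194 → 335
Huffman total = 23 + 48 + 76 + 115 + 141 + 194 + 335 = 932 bits.
Saving = 1005 − 932 = 73 bits.

73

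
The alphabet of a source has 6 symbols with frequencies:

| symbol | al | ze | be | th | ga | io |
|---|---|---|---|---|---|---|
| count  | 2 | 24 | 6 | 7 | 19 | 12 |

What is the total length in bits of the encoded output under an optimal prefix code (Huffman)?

Merge the two smallest weights repeatedly:
al(2) + be(6) → 8
th(7) + 8 → 15
io(12) + 15 → 27
ga(19) + ze(24) → 43
27 + 43 → 70
Total encoded bits = sum of merged weights = 8 + 15 + 27 + 43 + 70 = 163.

163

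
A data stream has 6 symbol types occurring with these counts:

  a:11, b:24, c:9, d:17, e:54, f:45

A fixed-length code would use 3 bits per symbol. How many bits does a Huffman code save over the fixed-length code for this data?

103

Fixed-length: 3 bits × 160 symbols = 480 bits.
Huffman merges:
c(9) + a(11) → 20
d(17) + 20 → 37
b(24) + 37 → 61
f(45) + e(54) → 99
61 + 99 → 160
Huffman total = 20 + 37 + 61 + 99 + 160 = 377 bits.
Saving = 480 − 377 = 103 bits.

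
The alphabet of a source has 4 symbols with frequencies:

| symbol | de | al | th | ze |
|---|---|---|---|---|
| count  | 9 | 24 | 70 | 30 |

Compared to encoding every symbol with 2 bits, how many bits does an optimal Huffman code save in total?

37

Fixed-length: 2 bits × 133 symbols = 266 bits.
Huffman merges:
combine de(9), al(24) → 33
combine ze(30), 33 → 63
combine 63, th(70) → 133
Huffman total = 33 + 63 + 133 = 229 bits.
Saving = 266 − 229 = 37 bits.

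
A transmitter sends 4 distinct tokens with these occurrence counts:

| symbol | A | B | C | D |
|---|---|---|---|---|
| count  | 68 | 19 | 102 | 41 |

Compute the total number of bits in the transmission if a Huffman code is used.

418

Build the Huffman tree bottom-up:
merge B(19) and D(41): 60
merge 60 and A(68): 128
merge C(102) and 128: 230
The encoded length is the sum of every internal node's weight: 60 + 128 + 230 = 418 bits.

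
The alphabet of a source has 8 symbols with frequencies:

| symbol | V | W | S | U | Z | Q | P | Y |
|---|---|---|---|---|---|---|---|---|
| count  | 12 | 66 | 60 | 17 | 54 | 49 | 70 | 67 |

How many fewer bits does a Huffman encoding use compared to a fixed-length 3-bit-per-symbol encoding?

Fixed-length: 3 bits × 395 symbols = 1185 bits.
Huffman merges:
V(12) + U(17) → 29
29 + Q(49) → 78
Z(54) + S(60) → 114
W(66) + Y(67) → 133
P(70) + 78 → 148
114 + 133 → 247
148 + 247 → 395
Huffman total = 29 + 78 + 114 + 133 + 148 + 247 + 395 = 1144 bits.
Saving = 1185 − 1144 = 41 bits.

41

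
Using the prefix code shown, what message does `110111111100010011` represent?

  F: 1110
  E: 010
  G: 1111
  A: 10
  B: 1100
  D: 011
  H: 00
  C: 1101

CGBED

Read left to right; each codeword is recognised as soon as it completes (prefix code):
  1101→C | 1111→G | 1100→B | 010→E | 011→D
Decoded message: CGBED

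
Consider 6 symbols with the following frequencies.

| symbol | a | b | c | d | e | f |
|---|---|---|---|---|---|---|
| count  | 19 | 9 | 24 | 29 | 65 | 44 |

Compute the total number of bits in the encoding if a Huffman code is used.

Merge the two smallest weights repeatedly:
b(9) + a(19) → 28
c(24) + 28 → 52
d(29) + f(44) → 73
52 + e(65) → 117
73 + 117 → 190
Total encoded bits = sum of merged weights = 28 + 52 + 73 + 117 + 190 = 460.

460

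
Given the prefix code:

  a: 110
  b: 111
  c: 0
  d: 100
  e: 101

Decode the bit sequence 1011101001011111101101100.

eadebaaac

Read left to right; each codeword is recognised as soon as it completes (prefix code):
  101→e | 110→a | 100→d | 101→e | 111→b | 110→a | 110→a | 110→a | 0→c
Decoded message: eadebaaac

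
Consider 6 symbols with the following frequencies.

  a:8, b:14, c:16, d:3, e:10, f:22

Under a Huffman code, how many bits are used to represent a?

4

Repeatedly merge the two smallest:
merge d(3) and a(8): 11
merge e(10) and 11: 21
merge b(14) and c(16): 30
merge 21 and f(22): 43
merge 30 and 43: 73
The subtree containing a is merged 4 times, so code length = 4.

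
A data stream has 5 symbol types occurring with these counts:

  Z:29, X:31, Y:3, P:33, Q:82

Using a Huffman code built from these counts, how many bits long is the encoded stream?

Merge the two smallest weights repeatedly:
combine Y(3), Z(29) → 32
combine X(31), 32 → 63
combine P(33), 63 → 96
combine Q(82), 96 → 178
Each symbol's bit-cost is frequency × depth; summing gives 369 bits (equivalently 32 + 63 + 96 + 178).

369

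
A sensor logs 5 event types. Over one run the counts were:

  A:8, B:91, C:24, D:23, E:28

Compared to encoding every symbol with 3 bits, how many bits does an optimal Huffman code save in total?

182

Fixed-length: 3 bits × 174 symbols = 522 bits.
Huffman merges:
merge A(8) and D(23): 31
merge C(24) and E(28): 52
merge 31 and 52: 83
merge 83 and B(91): 174
Huffman total = 31 + 52 + 83 + 174 = 340 bits.
Saving = 522 − 340 = 182 bits.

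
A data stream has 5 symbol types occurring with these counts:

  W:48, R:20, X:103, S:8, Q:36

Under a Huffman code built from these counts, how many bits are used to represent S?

Huffman merges, smallest pair first:
merge S(8) and R(20): 28
merge 28 and Q(36): 64
merge W(48) and 64: 112
merge X(103) and 112: 215
S sits 4 levels below the root, so its codeword is 4 bits.

4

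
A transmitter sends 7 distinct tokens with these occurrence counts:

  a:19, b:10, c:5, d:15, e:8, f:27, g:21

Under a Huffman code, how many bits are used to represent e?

4

Repeatedly merge the two smallest:
c(5) + e(8) → 13
b(10) + 13 → 23
d(15) + a(19) → 34
g(21) + 23 → 44
f(27) + 34 → 61
44 + 61 → 105
The subtree containing e is merged 4 times, so code length = 4.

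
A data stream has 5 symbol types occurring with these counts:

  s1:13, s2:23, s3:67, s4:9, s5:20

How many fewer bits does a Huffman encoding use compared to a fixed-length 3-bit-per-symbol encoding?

Fixed-length: 3 bits × 132 symbols = 396 bits.
Huffman merges:
combine s4(9), s1(13) → 22
combine s5(20), 22 → 42
combine s2(23), 42 → 65
combine 65, s3(67) → 132
Huffman total = 22 + 42 + 65 + 132 = 261 bits.
Saving = 396 − 261 = 135 bits.

135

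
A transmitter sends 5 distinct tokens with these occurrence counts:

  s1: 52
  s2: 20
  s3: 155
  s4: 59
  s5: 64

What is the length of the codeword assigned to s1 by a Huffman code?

3

Repeatedly merge the two smallest:
merge s2(20) and s1(52): 72
merge s4(59) and s5(64): 123
merge 72 and 123: 195
merge s3(155) and 195: 350
s1 sits 3 levels below the root, so its codeword is 3 bits.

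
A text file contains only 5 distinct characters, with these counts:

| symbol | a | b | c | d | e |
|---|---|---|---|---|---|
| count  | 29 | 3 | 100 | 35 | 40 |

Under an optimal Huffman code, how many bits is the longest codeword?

4

Merge the two lowest-weight nodes at each step:
b(3) + a(29) → 32
32 + d(35) → 67
e(40) + 67 → 107
c(100) + 107 → 207
The rarest symbols sit at the bottom; the longest codeword is 4 bits.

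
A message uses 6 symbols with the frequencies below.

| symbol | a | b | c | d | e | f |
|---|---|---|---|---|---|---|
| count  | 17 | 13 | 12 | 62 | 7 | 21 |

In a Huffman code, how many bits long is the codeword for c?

4

Build the tree from the bottom:
e(7) + c(12) → 19
b(13) + a(17) → 30
19 + f(21) → 40
30 + 40 → 70
d(62) + 70 → 132
c's leaf is at depth 4, giving a 4-bit codeword.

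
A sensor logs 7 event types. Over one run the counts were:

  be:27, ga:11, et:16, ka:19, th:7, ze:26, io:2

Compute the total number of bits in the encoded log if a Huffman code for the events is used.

Merge the two smallest weights repeatedly:
merge io(2) and th(7): 9
merge 9 and ga(11): 20
merge et(16) and ka(19): 35
merge 20 and ze(26): 46
merge be(27) and 35: 62
merge 46 and 62: 108
Total encoded bits = sum of merged weights = 9 + 20 + 35 + 46 + 62 + 108 = 280.

280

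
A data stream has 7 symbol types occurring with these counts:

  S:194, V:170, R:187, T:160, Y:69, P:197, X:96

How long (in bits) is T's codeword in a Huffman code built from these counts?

3

Huffman merges, smallest pair first:
merge Y(69) and X(96): 165
merge T(160) and 165: 325
merge V(170) and R(187): 357
merge S(194) and P(197): 391
merge 325 and 357: 682
merge 391 and 682: 1073
The subtree containing T is merged 3 times, so code length = 3.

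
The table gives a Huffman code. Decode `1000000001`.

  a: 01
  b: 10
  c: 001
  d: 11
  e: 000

beea

Read left to right; each codeword is recognised as soon as it completes (prefix code):
  10→b | 000→e | 000→e | 01→a
Decoded message: beea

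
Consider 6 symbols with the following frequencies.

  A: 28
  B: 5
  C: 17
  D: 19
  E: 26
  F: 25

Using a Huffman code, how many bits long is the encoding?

303

Build the Huffman tree bottom-up:
B(5) + C(17) → 22
D(19) + 22 → 41
F(25) + E(26) → 51
A(28) + 41 → 69
51 + 69 → 120
Each symbol's bit-cost is frequency × depth; summing gives 303 bits (equivalently 22 + 41 + 51 + 69 + 120).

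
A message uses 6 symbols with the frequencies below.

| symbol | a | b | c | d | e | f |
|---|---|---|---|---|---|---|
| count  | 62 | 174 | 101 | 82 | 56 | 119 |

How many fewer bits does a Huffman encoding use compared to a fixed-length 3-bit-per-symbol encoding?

293

Fixed-length: 3 bits × 594 symbols = 1782 bits.
Huffman merges:
e(56) + a(62) → 118
d(82) + c(101) → 183
118 + f(119) → 237
b(174) + 183 → 357
237 + 357 → 594
Huffman total = 118 + 183 + 237 + 357 + 594 = 1489 bits.
Saving = 1782 − 1489 = 293 bits.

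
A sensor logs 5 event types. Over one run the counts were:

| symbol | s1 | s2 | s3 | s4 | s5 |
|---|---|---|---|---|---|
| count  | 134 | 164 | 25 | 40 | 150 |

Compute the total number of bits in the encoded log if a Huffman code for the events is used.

Merge the two smallest weights repeatedly:
merge s3(25) and s4(40): 65
merge 65 and s1(134): 199
merge s5(150) and s2(164): 314
merge 199 and 314: 513
Each symbol's bit-cost is frequency × depth; summing gives 1091 bits (equivalently 65 + 199 + 314 + 513).

1091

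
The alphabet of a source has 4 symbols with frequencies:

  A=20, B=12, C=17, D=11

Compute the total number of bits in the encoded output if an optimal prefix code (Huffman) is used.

Greedily combine the two least-frequent nodes:
merge D(11) and B(12): 23
merge C(17) and A(20): 37
merge 23 and 37: 60
The encoded length is the sum of every internal node's weight: 23 + 37 + 60 = 120 bits.

120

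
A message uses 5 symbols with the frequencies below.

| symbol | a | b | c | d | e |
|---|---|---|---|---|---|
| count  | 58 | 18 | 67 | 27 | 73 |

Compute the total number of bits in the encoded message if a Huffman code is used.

Merge the two smallest weights repeatedly:
b(18) + d(27) → 45
45 + a(58) → 103
c(67) + e(73) → 140
103 + 140 → 243
Each symbol's bit-cost is frequency × depth; summing gives 531 bits (equivalently 45 + 103 + 140 + 243).

531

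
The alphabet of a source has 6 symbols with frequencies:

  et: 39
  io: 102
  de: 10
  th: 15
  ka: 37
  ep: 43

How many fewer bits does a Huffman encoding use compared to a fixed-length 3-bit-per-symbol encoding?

179

Fixed-length: 3 bits × 246 symbols = 738 bits.
Huffman merges:
combine de(10), th(15) → 25
combine 25, ka(37) → 62
combine et(39), ep(43) → 82
combine 62, 82 → 144
combine io(102), 144 → 246
Huffman total = 25 + 62 + 82 + 144 + 246 = 559 bits.
Saving = 738 − 559 = 179 bits.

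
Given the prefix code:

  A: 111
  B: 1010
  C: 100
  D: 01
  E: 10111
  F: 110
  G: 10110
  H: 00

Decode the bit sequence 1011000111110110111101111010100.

Read left to right; each codeword is recognised as soon as it completes (prefix code):
  10110→G | 00→H | 111→A | 110→F | 110→F | 111→A | 10111→E | 1010→B | 100→C
Decoded message: GHAFFAEBC

GHAFFAEBC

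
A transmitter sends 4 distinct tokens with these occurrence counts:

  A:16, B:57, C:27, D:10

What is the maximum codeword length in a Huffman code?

Merge the two lowest-weight nodes at each step:
D(10) + A(16) → 26
26 + C(27) → 53
53 + B(57) → 110
Maximum depth reached is 3.

3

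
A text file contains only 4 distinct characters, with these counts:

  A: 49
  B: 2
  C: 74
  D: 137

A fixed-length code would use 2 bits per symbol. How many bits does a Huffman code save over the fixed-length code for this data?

Fixed-length: 2 bits × 262 symbols = 524 bits.
Huffman merges:
combine B(2), A(49) → 51
combine 51, C(74) → 125
combine 125, D(137) → 262
Huffman total = 51 + 125 + 262 = 438 bits.
Saving = 524 − 438 = 86 bits.

86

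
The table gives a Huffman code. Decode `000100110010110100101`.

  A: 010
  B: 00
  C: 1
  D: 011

Read left to right; each codeword is recognised as soon as it completes (prefix code):
  00→B | 010→A | 011→D | 00→B | 1→C | 011→D | 010→A | 010→A | 1→C
Decoded message: BADBCDAAC

BADBCDAAC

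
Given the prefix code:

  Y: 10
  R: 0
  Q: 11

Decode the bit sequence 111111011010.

QQQRQRY

Read left to right; each codeword is recognised as soon as it completes (prefix code):
  11→Q | 11→Q | 11→Q | 0→R | 11→Q | 0→R | 10→Y
Decoded message: QQQRQRY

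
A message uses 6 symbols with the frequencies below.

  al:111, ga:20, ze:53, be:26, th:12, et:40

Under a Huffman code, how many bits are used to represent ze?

Huffman merges, smallest pair first:
th(12) + ga(20) → 32
be(26) + 32 → 58
et(40) + ze(53) → 93
58 + 93 → 151
al(111) + 151 → 262
ze's leaf is at depth 3, giving a 3-bit codeword.

3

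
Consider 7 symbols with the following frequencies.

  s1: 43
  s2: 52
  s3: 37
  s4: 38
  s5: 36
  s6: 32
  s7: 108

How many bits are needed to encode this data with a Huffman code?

Build the Huffman tree bottom-up:
combine s6(32), s5(36) → 68
combine s3(37), s4(38) → 75
combine s1(43), s2(52) → 95
combine 68, 75 → 143
combine 95, s7(108) → 203
combine 143, 203 → 346
The encoded length is the sum of every internal node's weight: 68 + 75 + 95 + 143 + 203 + 346 = 930 bits.

930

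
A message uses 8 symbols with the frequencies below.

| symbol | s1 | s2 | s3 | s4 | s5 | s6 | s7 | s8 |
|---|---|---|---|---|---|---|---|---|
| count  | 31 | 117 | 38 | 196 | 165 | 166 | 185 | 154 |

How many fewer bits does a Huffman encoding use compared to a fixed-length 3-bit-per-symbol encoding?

Fixed-length: 3 bits × 1052 symbols = 3156 bits.
Huffman merges:
s1(31) + s3(38) → 69
69 + s2(117) → 186
s8(154) + s5(165) → 319
s6(166) + s7(185) → 351
186 + s4(196) → 382
319 + 351 → 670
382 + 670 → 1052
Huffman total = 69 + 186 + 319 + 351 + 382 + 670 + 1052 = 3029 bits.
Saving = 3156 − 3029 = 127 bits.

127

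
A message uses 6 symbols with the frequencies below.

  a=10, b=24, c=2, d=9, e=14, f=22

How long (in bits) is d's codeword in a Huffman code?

Build the tree from the bottom:
c(2) + d(9) → 11
a(10) + 11 → 21
e(14) + 21 → 35
f(22) + b(24) → 46
35 + 46 → 81
d's leaf is at depth 4, giving a 4-bit codeword.

4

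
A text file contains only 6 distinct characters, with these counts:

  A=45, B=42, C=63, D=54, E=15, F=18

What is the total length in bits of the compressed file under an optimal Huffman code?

Build the Huffman tree bottom-up:
merge E(15) and F(18): 33
merge 33 and B(42): 75
merge A(45) and D(54): 99
merge C(63) and 75: 138
merge 99 and 138: 237
Each symbol's bit-cost is frequency × depth; summing gives 582 bits (equivalently 33 + 75 + 99 + 138 + 237).

582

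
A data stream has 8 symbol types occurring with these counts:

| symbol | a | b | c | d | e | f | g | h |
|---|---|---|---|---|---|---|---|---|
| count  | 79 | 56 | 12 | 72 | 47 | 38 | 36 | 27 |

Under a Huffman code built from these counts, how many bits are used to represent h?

Build the tree from the bottom:
combine c(12), h(27) → 39
combine g(36), f(38) → 74
combine 39, e(47) → 86
combine b(56), d(72) → 128
combine 74, a(79) → 153
combine 86, 128 → 214
combine 153, 214 → 367
The subtree containing h is merged 4 times, so code length = 4.

4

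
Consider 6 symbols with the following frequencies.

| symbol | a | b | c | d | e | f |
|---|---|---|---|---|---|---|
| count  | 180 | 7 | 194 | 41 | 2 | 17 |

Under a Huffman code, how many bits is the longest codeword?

5

Merge the two lowest-weight nodes at each step:
e(2) + b(7) → 9
9 + f(17) → 26
26 + d(41) → 67
67 + a(180) → 247
c(194) + 247 → 441
The rarest symbols sit at the bottom; the longest codeword is 5 bits.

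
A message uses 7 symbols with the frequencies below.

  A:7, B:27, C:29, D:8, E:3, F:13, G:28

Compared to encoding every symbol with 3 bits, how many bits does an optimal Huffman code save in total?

Fixed-length: 3 bits × 115 symbols = 345 bits.
Huffman merges:
combine E(3), A(7) → 10
combine D(8), 10 → 18
combine F(13), 18 → 31
combine B(27), G(28) → 55
combine C(29), 31 → 60
combine 55, 60 → 115
Huffman total = 10 + 18 + 31 + 55 + 60 + 115 = 289 bits.
Saving = 345 − 289 = 56 bits.

56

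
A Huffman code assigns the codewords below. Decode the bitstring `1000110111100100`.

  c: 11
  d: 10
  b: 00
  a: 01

Read left to right; each codeword is recognised as soon as it completes (prefix code):
  10→d | 00→b | 11→c | 01→a | 11→c | 10→d | 01→a | 00→b
Decoded message: dbcacdab

dbcacdab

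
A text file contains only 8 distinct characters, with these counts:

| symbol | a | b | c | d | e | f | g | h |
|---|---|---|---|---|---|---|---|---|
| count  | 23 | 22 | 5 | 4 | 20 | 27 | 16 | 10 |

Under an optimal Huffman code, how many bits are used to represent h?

Repeatedly merge the two smallest:
d(4) + c(5) → 9
9 + h(10) → 19
g(16) + 19 → 35
e(20) + b(22) → 42
a(23) + f(27) → 50
35 + 42 → 77
50 + 77 → 127
The subtree containing h is merged 4 times, so code length = 4.

4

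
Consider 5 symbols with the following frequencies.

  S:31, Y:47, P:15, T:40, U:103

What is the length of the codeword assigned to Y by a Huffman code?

Repeatedly merge the two smallest:
combine P(15), S(31) → 46
combine T(40), 46 → 86
combine Y(47), 86 → 133
combine U(103), 133 → 236
Y's leaf is at depth 2, giving a 2-bit codeword.

2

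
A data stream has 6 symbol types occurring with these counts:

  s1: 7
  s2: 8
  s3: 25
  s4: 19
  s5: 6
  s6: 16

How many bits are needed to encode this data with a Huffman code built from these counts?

Merge the two smallest weights repeatedly:
combine s5(6), s1(7) → 13
combine s2(8), 13 → 21
combine s6(16), s4(19) → 35
combine 21, s3(25) → 46
combine 35, 46 → 81
Total encoded bits = sum of merged weights = 13 + 21 + 35 + 46 + 81 = 196.

196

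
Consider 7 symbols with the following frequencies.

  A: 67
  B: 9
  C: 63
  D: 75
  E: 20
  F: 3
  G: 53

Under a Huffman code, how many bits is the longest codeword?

Merge the two lowest-weight nodes at each step:
F(3) + B(9) → 12
12 + E(20) → 32
32 + G(53) → 85
C(63) + A(67) → 130
D(75) + 85 → 160
130 + 160 → 290
The first pair merged (F, B) ends up deepest, at depth 5.

5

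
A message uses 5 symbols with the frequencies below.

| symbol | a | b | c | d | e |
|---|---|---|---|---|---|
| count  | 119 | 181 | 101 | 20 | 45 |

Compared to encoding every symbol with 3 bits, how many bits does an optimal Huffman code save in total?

416

Fixed-length: 3 bits × 466 symbols = 1398 bits.
Huffman merges:
combine d(20), e(45) → 65
combine 65, c(101) → 166
combine a(119), 166 → 285
combine b(181), 285 → 466
Huffman total = 65 + 166 + 285 + 466 = 982 bits.
Saving = 1398 − 982 = 416 bits.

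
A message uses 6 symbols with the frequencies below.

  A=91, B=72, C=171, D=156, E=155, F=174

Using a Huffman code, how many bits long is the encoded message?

Merge the two smallest weights repeatedly:
merge B(72) and A(91): 163
merge E(155) and D(156): 311
merge 163 and C(171): 334
merge F(174) and 311: 485
merge 334 and 485: 819
Total encoded bits = sum of merged weights = 163 + 311 + 334 + 485 + 819 = 2112.

2112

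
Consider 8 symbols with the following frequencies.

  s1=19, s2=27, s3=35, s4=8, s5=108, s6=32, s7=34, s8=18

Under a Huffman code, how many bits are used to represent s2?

4

Huffman merges, smallest pair first:
s4(8) + s8(18) → 26
s1(19) + 26 → 45
s2(27) + s6(32) → 59
s7(34) + s3(35) → 69
45 + 59 → 104
69 + 104 → 173
s5(108) + 173 → 281
s2 sits 4 levels below the root, so its codeword is 4 bits.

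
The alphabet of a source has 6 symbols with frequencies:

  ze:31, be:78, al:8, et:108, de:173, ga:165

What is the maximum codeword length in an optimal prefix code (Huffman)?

Merge the two lowest-weight nodes at each step:
merge al(8) and ze(31): 39
merge 39 and be(78): 117
merge et(108) and 117: 225
merge ga(165) and de(173): 338
merge 225 and 338: 563
Maximum depth reached is 4.

4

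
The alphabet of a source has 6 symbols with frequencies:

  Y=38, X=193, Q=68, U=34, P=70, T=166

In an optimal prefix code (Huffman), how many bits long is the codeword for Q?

3

Huffman merges, smallest pair first:
merge U(34) and Y(38): 72
merge Q(68) and P(70): 138
merge 72 and 138: 210
merge T(166) and X(193): 359
merge 210 and 359: 569
Q's leaf is at depth 3, giving a 3-bit codeword.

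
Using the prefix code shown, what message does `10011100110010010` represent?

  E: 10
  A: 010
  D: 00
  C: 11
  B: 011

EBEBDEA

Read left to right; each codeword is recognised as soon as it completes (prefix code):
  10→E | 011→B | 10→E | 011→B | 00→D | 10→E | 010→A
Decoded message: EBEBDEA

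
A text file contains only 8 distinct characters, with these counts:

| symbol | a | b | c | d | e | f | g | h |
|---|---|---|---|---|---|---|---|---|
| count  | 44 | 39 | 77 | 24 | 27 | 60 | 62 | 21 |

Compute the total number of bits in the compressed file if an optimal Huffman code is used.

1030

Merge the two smallest weights repeatedly:
combine h(21), d(24) → 45
combine e(27), b(39) → 66
combine a(44), 45 → 89
combine f(60), g(62) → 122
combine 66, c(77) → 143
combine 89, 122 → 211
combine 143, 211 → 354
Total encoded bits = sum of merged weights = 45 + 66 + 89 + 122 + 143 + 211 + 354 = 1030.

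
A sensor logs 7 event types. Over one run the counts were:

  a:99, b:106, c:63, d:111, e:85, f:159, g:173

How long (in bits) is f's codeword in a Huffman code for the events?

2

Repeatedly merge the two smallest:
combine c(63), e(85) → 148
combine a(99), b(106) → 205
combine d(111), 148 → 259
combine f(159), g(173) → 332
combine 205, 259 → 464
combine 332, 464 → 796
f sits 2 levels below the root, so its codeword is 2 bits.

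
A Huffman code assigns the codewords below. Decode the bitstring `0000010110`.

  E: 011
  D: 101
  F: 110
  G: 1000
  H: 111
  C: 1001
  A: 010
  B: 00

Read left to right; each codeword is recognised as soon as it completes (prefix code):
  00→B | 00→B | 010→A | 110→F
Decoded message: BBAF

BBAF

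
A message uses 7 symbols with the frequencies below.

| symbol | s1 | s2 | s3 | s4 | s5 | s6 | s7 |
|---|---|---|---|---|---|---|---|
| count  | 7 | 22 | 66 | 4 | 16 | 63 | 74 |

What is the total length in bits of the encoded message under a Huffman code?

Merge the two smallest weights repeatedly:
s4(4) + s1(7) → 11
11 + s5(16) → 27
s2(22) + 27 → 49
49 + s6(63) → 112
s3(66) + s7(74) → 140
112 + 140 → 252
Total encoded bits = sum of merged weights = 11 + 27 + 49 + 112 + 140 + 252 = 591.

591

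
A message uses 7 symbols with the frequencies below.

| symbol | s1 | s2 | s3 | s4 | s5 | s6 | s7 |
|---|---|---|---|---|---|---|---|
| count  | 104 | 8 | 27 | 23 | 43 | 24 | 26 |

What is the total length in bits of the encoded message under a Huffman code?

Build the Huffman tree bottom-up:
merge s2(8) and s4(23): 31
merge s6(24) and s7(26): 50
merge s3(27) and 31: 58
merge s5(43) and 50: 93
merge 58 and 93: 151
merge s1(104) and 151: 255
Each symbol's bit-cost is frequency × depth; summing gives 638 bits (equivalently 31 + 50 + 58 + 93 + 151 + 255).

638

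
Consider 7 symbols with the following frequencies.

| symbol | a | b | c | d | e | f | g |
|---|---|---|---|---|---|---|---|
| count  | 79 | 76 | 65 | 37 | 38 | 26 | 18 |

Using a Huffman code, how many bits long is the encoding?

906

Greedily combine the two least-frequent nodes:
merge g(18) and f(26): 44
merge d(37) and e(38): 75
merge 44 and c(65): 109
merge 75 and b(76): 151
merge a(79) and 109: 188
merge 151 and 188: 339
Each symbol's bit-cost is frequency × depth; summing gives 906 bits (equivalently 44 + 75 + 109 + 151 + 188 + 339).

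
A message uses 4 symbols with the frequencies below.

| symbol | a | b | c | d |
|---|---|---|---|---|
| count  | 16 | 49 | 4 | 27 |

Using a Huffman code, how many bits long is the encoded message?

Merge the two smallest weights repeatedly:
combine c(4), a(16) → 20
combine 20, d(27) → 47
combine 47, b(49) → 96
The encoded length is the sum of every internal node's weight: 20 + 47 + 96 = 163 bits.

163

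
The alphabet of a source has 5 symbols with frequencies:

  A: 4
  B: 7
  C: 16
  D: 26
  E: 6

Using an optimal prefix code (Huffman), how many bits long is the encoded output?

Build the Huffman tree bottom-up:
combine A(4), E(6) → 10
combine B(7), 10 → 17
combine C(16), 17 → 33
combine D(26), 33 → 59
Total encoded bits = sum of merged weights = 10 + 17 + 33 + 59 = 119.

119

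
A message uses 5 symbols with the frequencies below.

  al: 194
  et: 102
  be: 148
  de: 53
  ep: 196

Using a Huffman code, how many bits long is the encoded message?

1541

Build the Huffman tree bottom-up:
de(53) + et(102) → 155
be(148) + 155 → 303
al(194) + ep(196) → 390
303 + 390 → 693
Total encoded bits = sum of merged weights = 155 + 303 + 390 + 693 = 1541.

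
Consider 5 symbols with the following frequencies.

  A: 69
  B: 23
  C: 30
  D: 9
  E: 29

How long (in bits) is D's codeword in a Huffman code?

3

Build the tree from the bottom:
combine D(9), B(23) → 32
combine E(29), C(30) → 59
combine 32, 59 → 91
combine A(69), 91 → 160
The subtree containing D is merged 3 times, so code length = 3.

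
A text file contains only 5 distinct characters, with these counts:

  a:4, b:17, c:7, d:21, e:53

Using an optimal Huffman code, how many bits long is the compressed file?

190

Greedily combine the two least-frequent nodes:
a(4) + c(7) → 11
11 + b(17) → 28
d(21) + 28 → 49
49 + e(53) → 102
The encoded length is the sum of every internal node's weight: 11 + 28 + 49 + 102 = 190 bits.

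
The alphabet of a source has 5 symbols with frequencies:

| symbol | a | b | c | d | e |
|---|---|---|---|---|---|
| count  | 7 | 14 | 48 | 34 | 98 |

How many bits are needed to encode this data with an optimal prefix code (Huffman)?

380

Greedily combine the two least-frequent nodes:
combine a(7), b(14) → 21
combine 21, d(34) → 55
combine c(48), 55 → 103
combine e(98), 103 → 201
The encoded length is the sum of every internal node's weight: 21 + 55 + 103 + 201 = 380 bits.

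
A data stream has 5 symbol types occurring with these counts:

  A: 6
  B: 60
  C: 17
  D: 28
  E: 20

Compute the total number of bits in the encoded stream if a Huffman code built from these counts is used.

Merge the two smallest weights repeatedly:
combine A(6), C(17) → 23
combine E(20), 23 → 43
combine D(28), 43 → 71
combine B(60), 71 → 131
The encoded length is the sum of every internal node's weight: 23 + 43 + 71 + 131 = 268 bits.

268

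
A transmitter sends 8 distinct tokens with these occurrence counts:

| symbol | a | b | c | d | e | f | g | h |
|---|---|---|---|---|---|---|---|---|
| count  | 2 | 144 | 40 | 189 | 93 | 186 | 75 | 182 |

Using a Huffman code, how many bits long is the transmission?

2517

Greedily combine the two least-frequent nodes:
merge a(2) and c(40): 42
merge 42 and g(75): 117
merge e(93) and 117: 210
merge b(144) and h(182): 326
merge f(186) and d(189): 375
merge 210 and 326: 536
merge 375 and 536: 911
Each symbol's bit-cost is frequency × depth; summing gives 2517 bits (equivalently 42 + 117 + 210 + 326 + 375 + 536 + 911).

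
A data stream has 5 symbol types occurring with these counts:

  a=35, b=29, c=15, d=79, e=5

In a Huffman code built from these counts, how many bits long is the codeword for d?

1

Build the tree from the bottom:
e(5) + c(15) → 20
20 + b(29) → 49
a(35) + 49 → 84
d(79) + 84 → 163
d is merged only at the final step, so code length = 1.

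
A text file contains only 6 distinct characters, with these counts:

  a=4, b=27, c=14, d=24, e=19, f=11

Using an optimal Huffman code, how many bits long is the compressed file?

242

Greedily combine the two least-frequent nodes:
a(4) + f(11) → 15
c(14) + 15 → 29
e(19) + d(24) → 43
b(27) + 29 → 56
43 + 56 → 99
The encoded length is the sum of every internal node's weight: 15 + 29 + 43 + 56 + 99 = 242 bits.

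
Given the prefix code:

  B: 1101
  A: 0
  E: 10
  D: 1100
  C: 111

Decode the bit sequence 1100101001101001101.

Read left to right; each codeword is recognised as soon as it completes (prefix code):
  1100→D | 10→E | 10→E | 0→A | 1101→B | 0→A | 0→A | 1101→B
Decoded message: DEEABAAB

DEEABAAB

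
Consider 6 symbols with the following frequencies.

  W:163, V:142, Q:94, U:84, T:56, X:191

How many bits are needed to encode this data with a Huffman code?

1834

Greedily combine the two least-frequent nodes:
merge T(56) and U(84): 140
merge Q(94) and 140: 234
merge V(142) and W(163): 305
merge X(191) and 234: 425
merge 305 and 425: 730
Total encoded bits = sum of merged weights = 140 + 234 + 305 + 425 + 730 = 1834.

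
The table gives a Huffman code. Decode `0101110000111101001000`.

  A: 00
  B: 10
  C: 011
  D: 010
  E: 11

DEBACEDDA

Read left to right; each codeword is recognised as soon as it completes (prefix code):
  010→D | 11→E | 10→B | 00→A | 011→C | 11→E | 010→D | 010→D | 00→A
Decoded message: DEBACEDDA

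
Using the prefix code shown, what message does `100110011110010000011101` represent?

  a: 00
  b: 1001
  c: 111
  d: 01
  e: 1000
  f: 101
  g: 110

Read left to right; each codeword is recognised as soon as it completes (prefix code):
  1001→b | 1001→b | 111→c | 00→a | 1000→e | 00→a | 111→c | 01→d
Decoded message: bbcaeacd

bbcaeacd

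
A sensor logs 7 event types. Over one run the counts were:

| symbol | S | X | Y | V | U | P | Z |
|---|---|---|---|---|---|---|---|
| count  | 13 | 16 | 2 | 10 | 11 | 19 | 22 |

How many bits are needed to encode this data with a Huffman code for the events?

Build the Huffman tree bottom-up:
merge Y(2) and V(10): 12
merge U(11) and 12: 23
merge S(13) and X(16): 29
merge P(19) and Z(22): 41
merge 23 and 29: 52
merge 41 and 52: 93
The encoded length is the sum of every internal node's weight: 12 + 23 + 29 + 41 + 52 + 93 = 250 bits.

250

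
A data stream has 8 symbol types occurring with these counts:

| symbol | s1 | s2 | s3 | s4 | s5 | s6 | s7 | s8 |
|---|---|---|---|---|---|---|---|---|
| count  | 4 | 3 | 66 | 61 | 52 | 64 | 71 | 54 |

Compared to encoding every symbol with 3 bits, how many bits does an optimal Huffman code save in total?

71

Fixed-length: 3 bits × 375 symbols = 1125 bits.
Huffman merges:
merge s2(3) and s1(4): 7
merge 7 and s5(52): 59
merge s8(54) and 59: 113
merge s4(61) and s6(64): 125
merge s3(66) and s7(71): 137
merge 113 and 125: 238
merge 137 and 238: 375
Huffman total = 7 + 59 + 113 + 125 + 137 + 238 + 375 = 1054 bits.
Saving = 1125 − 1054 = 71 bits.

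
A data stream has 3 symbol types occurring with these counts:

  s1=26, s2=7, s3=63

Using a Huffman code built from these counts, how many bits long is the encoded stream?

Merge the two smallest weights repeatedly:
s2(7) + s1(26) → 33
33 + s3(63) → 96
Each symbol's bit-cost is frequency × depth; summing gives 129 bits (equivalently 33 + 96).

129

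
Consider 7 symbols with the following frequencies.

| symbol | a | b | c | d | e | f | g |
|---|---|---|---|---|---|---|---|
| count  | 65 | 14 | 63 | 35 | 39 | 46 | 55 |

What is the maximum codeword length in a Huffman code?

Merge the two lowest-weight nodes at each step:
b(14) + d(35) → 49
e(39) + f(46) → 85
49 + g(55) → 104
c(63) + a(65) → 128
85 + 104 → 189
128 + 189 → 317
The first pair merged (b, d) ends up deepest, at depth 4.

4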